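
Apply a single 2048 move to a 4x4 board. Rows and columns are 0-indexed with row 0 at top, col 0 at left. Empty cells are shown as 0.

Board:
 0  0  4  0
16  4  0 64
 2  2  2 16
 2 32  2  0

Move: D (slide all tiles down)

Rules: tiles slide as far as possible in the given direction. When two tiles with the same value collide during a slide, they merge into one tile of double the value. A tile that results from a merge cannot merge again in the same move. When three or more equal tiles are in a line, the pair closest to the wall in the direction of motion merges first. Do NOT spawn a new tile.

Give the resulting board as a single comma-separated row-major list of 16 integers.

Answer: 0, 0, 0, 0, 0, 4, 0, 0, 16, 2, 4, 64, 4, 32, 4, 16

Derivation:
Slide down:
col 0: [0, 16, 2, 2] -> [0, 0, 16, 4]
col 1: [0, 4, 2, 32] -> [0, 4, 2, 32]
col 2: [4, 0, 2, 2] -> [0, 0, 4, 4]
col 3: [0, 64, 16, 0] -> [0, 0, 64, 16]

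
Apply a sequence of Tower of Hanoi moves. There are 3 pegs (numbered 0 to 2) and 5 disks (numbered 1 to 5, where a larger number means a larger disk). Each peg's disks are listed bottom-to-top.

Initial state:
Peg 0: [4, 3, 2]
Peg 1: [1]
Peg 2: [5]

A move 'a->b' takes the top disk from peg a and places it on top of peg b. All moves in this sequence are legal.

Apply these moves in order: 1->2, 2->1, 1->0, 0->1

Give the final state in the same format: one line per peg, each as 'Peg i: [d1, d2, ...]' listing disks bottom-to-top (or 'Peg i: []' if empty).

Answer: Peg 0: [4, 3, 2]
Peg 1: [1]
Peg 2: [5]

Derivation:
After move 1 (1->2):
Peg 0: [4, 3, 2]
Peg 1: []
Peg 2: [5, 1]

After move 2 (2->1):
Peg 0: [4, 3, 2]
Peg 1: [1]
Peg 2: [5]

After move 3 (1->0):
Peg 0: [4, 3, 2, 1]
Peg 1: []
Peg 2: [5]

After move 4 (0->1):
Peg 0: [4, 3, 2]
Peg 1: [1]
Peg 2: [5]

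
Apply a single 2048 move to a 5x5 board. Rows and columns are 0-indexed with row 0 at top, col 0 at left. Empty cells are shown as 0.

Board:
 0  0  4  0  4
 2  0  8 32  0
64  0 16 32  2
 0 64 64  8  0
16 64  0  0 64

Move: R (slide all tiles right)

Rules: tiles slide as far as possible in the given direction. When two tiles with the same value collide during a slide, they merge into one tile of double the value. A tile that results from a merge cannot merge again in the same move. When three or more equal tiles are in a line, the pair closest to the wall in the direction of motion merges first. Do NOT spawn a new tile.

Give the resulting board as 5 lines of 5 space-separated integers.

Answer:   0   0   0   0   8
  0   0   2   8  32
  0  64  16  32   2
  0   0   0 128   8
  0   0   0  16 128

Derivation:
Slide right:
row 0: [0, 0, 4, 0, 4] -> [0, 0, 0, 0, 8]
row 1: [2, 0, 8, 32, 0] -> [0, 0, 2, 8, 32]
row 2: [64, 0, 16, 32, 2] -> [0, 64, 16, 32, 2]
row 3: [0, 64, 64, 8, 0] -> [0, 0, 0, 128, 8]
row 4: [16, 64, 0, 0, 64] -> [0, 0, 0, 16, 128]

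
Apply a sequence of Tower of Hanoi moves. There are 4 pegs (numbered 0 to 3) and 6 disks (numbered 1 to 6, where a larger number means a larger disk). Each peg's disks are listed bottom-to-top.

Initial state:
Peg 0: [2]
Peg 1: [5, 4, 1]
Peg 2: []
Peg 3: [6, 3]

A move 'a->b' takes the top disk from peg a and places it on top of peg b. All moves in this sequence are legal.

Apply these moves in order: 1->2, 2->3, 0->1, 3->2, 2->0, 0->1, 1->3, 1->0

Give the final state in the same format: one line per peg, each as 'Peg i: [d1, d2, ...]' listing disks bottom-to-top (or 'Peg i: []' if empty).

Answer: Peg 0: [2]
Peg 1: [5, 4]
Peg 2: []
Peg 3: [6, 3, 1]

Derivation:
After move 1 (1->2):
Peg 0: [2]
Peg 1: [5, 4]
Peg 2: [1]
Peg 3: [6, 3]

After move 2 (2->3):
Peg 0: [2]
Peg 1: [5, 4]
Peg 2: []
Peg 3: [6, 3, 1]

After move 3 (0->1):
Peg 0: []
Peg 1: [5, 4, 2]
Peg 2: []
Peg 3: [6, 3, 1]

After move 4 (3->2):
Peg 0: []
Peg 1: [5, 4, 2]
Peg 2: [1]
Peg 3: [6, 3]

After move 5 (2->0):
Peg 0: [1]
Peg 1: [5, 4, 2]
Peg 2: []
Peg 3: [6, 3]

After move 6 (0->1):
Peg 0: []
Peg 1: [5, 4, 2, 1]
Peg 2: []
Peg 3: [6, 3]

After move 7 (1->3):
Peg 0: []
Peg 1: [5, 4, 2]
Peg 2: []
Peg 3: [6, 3, 1]

After move 8 (1->0):
Peg 0: [2]
Peg 1: [5, 4]
Peg 2: []
Peg 3: [6, 3, 1]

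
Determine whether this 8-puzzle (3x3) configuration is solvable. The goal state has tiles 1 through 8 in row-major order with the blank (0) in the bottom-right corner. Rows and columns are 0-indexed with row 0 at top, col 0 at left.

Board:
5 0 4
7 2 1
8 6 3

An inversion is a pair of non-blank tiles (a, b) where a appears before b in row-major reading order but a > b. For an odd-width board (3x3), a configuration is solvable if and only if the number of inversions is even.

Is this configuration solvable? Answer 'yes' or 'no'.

Answer: no

Derivation:
Inversions (pairs i<j in row-major order where tile[i] > tile[j] > 0): 15
15 is odd, so the puzzle is not solvable.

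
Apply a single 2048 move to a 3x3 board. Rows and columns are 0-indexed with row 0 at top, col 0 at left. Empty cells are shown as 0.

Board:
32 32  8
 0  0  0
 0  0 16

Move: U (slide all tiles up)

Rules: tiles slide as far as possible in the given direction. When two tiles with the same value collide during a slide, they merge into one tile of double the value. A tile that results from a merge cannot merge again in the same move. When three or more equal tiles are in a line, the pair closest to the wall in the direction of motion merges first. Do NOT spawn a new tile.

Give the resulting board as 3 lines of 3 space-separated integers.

Answer: 32 32  8
 0  0 16
 0  0  0

Derivation:
Slide up:
col 0: [32, 0, 0] -> [32, 0, 0]
col 1: [32, 0, 0] -> [32, 0, 0]
col 2: [8, 0, 16] -> [8, 16, 0]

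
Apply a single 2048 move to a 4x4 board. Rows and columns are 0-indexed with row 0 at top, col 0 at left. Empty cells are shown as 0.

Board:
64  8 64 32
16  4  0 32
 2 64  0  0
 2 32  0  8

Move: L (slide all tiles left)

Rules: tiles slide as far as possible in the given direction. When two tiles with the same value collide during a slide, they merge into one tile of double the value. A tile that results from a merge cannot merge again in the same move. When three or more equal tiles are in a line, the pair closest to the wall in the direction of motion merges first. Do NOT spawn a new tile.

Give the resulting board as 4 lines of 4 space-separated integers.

Answer: 64  8 64 32
16  4 32  0
 2 64  0  0
 2 32  8  0

Derivation:
Slide left:
row 0: [64, 8, 64, 32] -> [64, 8, 64, 32]
row 1: [16, 4, 0, 32] -> [16, 4, 32, 0]
row 2: [2, 64, 0, 0] -> [2, 64, 0, 0]
row 3: [2, 32, 0, 8] -> [2, 32, 8, 0]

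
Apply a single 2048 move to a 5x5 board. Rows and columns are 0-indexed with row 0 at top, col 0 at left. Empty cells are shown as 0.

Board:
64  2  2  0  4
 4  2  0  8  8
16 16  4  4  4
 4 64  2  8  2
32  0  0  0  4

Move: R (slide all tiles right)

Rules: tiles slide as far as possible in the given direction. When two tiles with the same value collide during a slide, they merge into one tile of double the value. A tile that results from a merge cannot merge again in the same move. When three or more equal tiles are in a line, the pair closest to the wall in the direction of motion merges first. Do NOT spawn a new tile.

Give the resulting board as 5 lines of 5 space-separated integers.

Slide right:
row 0: [64, 2, 2, 0, 4] -> [0, 0, 64, 4, 4]
row 1: [4, 2, 0, 8, 8] -> [0, 0, 4, 2, 16]
row 2: [16, 16, 4, 4, 4] -> [0, 0, 32, 4, 8]
row 3: [4, 64, 2, 8, 2] -> [4, 64, 2, 8, 2]
row 4: [32, 0, 0, 0, 4] -> [0, 0, 0, 32, 4]

Answer:  0  0 64  4  4
 0  0  4  2 16
 0  0 32  4  8
 4 64  2  8  2
 0  0  0 32  4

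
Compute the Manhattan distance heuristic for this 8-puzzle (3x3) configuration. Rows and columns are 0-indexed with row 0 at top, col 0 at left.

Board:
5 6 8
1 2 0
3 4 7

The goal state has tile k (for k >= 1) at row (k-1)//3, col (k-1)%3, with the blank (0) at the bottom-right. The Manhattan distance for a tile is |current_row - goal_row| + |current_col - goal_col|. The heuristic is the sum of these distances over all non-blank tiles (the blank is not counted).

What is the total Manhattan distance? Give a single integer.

Tile 5: (0,0)->(1,1) = 2
Tile 6: (0,1)->(1,2) = 2
Tile 8: (0,2)->(2,1) = 3
Tile 1: (1,0)->(0,0) = 1
Tile 2: (1,1)->(0,1) = 1
Tile 3: (2,0)->(0,2) = 4
Tile 4: (2,1)->(1,0) = 2
Tile 7: (2,2)->(2,0) = 2
Sum: 2 + 2 + 3 + 1 + 1 + 4 + 2 + 2 = 17

Answer: 17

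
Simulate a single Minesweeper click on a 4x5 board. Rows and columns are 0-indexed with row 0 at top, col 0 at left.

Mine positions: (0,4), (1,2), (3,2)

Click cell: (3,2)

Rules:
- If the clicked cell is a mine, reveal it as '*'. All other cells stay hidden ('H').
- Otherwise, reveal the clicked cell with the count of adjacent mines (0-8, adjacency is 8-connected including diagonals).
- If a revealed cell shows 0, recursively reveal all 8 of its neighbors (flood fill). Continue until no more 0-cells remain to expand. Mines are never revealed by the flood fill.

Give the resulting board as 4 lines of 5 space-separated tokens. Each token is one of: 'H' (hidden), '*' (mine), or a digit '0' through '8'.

H H H H H
H H H H H
H H H H H
H H * H H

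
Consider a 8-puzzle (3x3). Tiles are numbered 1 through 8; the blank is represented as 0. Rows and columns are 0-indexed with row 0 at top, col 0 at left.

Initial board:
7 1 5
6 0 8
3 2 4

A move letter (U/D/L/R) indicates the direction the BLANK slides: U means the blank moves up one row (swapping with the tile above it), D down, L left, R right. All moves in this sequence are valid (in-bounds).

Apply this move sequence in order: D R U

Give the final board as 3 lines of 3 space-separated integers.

After move 1 (D):
7 1 5
6 2 8
3 0 4

After move 2 (R):
7 1 5
6 2 8
3 4 0

After move 3 (U):
7 1 5
6 2 0
3 4 8

Answer: 7 1 5
6 2 0
3 4 8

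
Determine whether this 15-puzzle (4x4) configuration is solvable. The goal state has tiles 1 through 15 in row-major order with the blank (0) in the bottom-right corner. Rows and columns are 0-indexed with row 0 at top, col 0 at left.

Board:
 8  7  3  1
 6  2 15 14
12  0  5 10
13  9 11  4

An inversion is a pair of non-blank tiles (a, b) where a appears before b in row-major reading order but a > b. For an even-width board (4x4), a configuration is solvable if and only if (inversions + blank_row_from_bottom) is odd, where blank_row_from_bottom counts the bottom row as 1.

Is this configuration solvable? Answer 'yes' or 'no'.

Answer: no

Derivation:
Inversions: 46
Blank is in row 2 (0-indexed from top), which is row 2 counting from the bottom (bottom = 1).
46 + 2 = 48, which is even, so the puzzle is not solvable.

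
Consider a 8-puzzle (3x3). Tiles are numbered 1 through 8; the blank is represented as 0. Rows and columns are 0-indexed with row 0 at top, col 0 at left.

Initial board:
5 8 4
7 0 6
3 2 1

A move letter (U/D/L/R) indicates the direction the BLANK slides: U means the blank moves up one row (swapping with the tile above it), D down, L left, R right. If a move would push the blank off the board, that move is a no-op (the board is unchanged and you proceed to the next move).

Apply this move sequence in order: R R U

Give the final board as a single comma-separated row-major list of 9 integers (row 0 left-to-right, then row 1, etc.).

After move 1 (R):
5 8 4
7 6 0
3 2 1

After move 2 (R):
5 8 4
7 6 0
3 2 1

After move 3 (U):
5 8 0
7 6 4
3 2 1

Answer: 5, 8, 0, 7, 6, 4, 3, 2, 1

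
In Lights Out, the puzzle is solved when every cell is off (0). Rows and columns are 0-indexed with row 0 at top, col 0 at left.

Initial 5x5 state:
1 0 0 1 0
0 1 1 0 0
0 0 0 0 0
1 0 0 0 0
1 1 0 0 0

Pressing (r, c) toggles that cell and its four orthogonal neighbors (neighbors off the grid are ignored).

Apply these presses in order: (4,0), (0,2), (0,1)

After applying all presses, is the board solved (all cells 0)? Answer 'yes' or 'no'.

Answer: yes

Derivation:
After press 1 at (4,0):
1 0 0 1 0
0 1 1 0 0
0 0 0 0 0
0 0 0 0 0
0 0 0 0 0

After press 2 at (0,2):
1 1 1 0 0
0 1 0 0 0
0 0 0 0 0
0 0 0 0 0
0 0 0 0 0

After press 3 at (0,1):
0 0 0 0 0
0 0 0 0 0
0 0 0 0 0
0 0 0 0 0
0 0 0 0 0

Lights still on: 0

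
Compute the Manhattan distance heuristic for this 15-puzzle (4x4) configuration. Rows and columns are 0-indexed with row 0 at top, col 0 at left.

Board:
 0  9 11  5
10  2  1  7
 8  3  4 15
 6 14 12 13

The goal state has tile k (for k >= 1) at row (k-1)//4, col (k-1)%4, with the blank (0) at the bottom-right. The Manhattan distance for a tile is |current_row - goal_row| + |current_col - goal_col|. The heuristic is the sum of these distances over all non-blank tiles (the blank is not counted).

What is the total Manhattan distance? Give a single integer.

Tile 9: at (0,1), goal (2,0), distance |0-2|+|1-0| = 3
Tile 11: at (0,2), goal (2,2), distance |0-2|+|2-2| = 2
Tile 5: at (0,3), goal (1,0), distance |0-1|+|3-0| = 4
Tile 10: at (1,0), goal (2,1), distance |1-2|+|0-1| = 2
Tile 2: at (1,1), goal (0,1), distance |1-0|+|1-1| = 1
Tile 1: at (1,2), goal (0,0), distance |1-0|+|2-0| = 3
Tile 7: at (1,3), goal (1,2), distance |1-1|+|3-2| = 1
Tile 8: at (2,0), goal (1,3), distance |2-1|+|0-3| = 4
Tile 3: at (2,1), goal (0,2), distance |2-0|+|1-2| = 3
Tile 4: at (2,2), goal (0,3), distance |2-0|+|2-3| = 3
Tile 15: at (2,3), goal (3,2), distance |2-3|+|3-2| = 2
Tile 6: at (3,0), goal (1,1), distance |3-1|+|0-1| = 3
Tile 14: at (3,1), goal (3,1), distance |3-3|+|1-1| = 0
Tile 12: at (3,2), goal (2,3), distance |3-2|+|2-3| = 2
Tile 13: at (3,3), goal (3,0), distance |3-3|+|3-0| = 3
Sum: 3 + 2 + 4 + 2 + 1 + 3 + 1 + 4 + 3 + 3 + 2 + 3 + 0 + 2 + 3 = 36

Answer: 36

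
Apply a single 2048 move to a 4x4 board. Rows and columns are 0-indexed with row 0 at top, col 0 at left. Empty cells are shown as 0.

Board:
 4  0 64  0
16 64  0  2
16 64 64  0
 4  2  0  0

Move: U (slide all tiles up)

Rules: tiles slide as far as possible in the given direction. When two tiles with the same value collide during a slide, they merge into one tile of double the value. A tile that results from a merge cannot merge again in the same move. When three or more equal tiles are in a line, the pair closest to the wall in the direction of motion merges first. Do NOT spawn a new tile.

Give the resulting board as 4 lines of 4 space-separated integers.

Answer:   4 128 128   2
 32   2   0   0
  4   0   0   0
  0   0   0   0

Derivation:
Slide up:
col 0: [4, 16, 16, 4] -> [4, 32, 4, 0]
col 1: [0, 64, 64, 2] -> [128, 2, 0, 0]
col 2: [64, 0, 64, 0] -> [128, 0, 0, 0]
col 3: [0, 2, 0, 0] -> [2, 0, 0, 0]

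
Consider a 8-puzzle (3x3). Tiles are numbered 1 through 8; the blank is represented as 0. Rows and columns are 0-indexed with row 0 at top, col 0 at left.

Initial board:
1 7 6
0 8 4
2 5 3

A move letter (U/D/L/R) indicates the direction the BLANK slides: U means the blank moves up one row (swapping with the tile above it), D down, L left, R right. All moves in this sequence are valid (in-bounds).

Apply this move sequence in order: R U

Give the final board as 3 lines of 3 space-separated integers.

Answer: 1 0 6
8 7 4
2 5 3

Derivation:
After move 1 (R):
1 7 6
8 0 4
2 5 3

After move 2 (U):
1 0 6
8 7 4
2 5 3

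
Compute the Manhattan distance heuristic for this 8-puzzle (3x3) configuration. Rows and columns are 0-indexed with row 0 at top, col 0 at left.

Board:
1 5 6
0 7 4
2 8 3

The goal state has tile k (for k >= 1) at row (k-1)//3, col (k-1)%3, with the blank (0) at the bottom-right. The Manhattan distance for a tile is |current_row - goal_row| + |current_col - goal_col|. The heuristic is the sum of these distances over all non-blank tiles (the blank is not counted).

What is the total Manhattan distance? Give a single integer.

Tile 1: (0,0)->(0,0) = 0
Tile 5: (0,1)->(1,1) = 1
Tile 6: (0,2)->(1,2) = 1
Tile 7: (1,1)->(2,0) = 2
Tile 4: (1,2)->(1,0) = 2
Tile 2: (2,0)->(0,1) = 3
Tile 8: (2,1)->(2,1) = 0
Tile 3: (2,2)->(0,2) = 2
Sum: 0 + 1 + 1 + 2 + 2 + 3 + 0 + 2 = 11

Answer: 11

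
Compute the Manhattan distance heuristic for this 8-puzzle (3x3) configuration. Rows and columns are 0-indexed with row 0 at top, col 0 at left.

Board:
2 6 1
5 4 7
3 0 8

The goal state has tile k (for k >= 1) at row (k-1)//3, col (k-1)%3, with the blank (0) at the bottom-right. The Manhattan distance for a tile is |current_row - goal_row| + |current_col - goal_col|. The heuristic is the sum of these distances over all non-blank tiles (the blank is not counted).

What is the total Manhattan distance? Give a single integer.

Answer: 15

Derivation:
Tile 2: at (0,0), goal (0,1), distance |0-0|+|0-1| = 1
Tile 6: at (0,1), goal (1,2), distance |0-1|+|1-2| = 2
Tile 1: at (0,2), goal (0,0), distance |0-0|+|2-0| = 2
Tile 5: at (1,0), goal (1,1), distance |1-1|+|0-1| = 1
Tile 4: at (1,1), goal (1,0), distance |1-1|+|1-0| = 1
Tile 7: at (1,2), goal (2,0), distance |1-2|+|2-0| = 3
Tile 3: at (2,0), goal (0,2), distance |2-0|+|0-2| = 4
Tile 8: at (2,2), goal (2,1), distance |2-2|+|2-1| = 1
Sum: 1 + 2 + 2 + 1 + 1 + 3 + 4 + 1 = 15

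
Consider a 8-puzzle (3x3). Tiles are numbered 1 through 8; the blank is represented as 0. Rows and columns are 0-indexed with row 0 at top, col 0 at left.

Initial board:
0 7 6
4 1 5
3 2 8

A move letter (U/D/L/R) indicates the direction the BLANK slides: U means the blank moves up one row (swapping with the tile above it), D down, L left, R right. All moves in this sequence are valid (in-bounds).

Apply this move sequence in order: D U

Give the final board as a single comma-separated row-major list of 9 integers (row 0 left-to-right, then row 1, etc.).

After move 1 (D):
4 7 6
0 1 5
3 2 8

After move 2 (U):
0 7 6
4 1 5
3 2 8

Answer: 0, 7, 6, 4, 1, 5, 3, 2, 8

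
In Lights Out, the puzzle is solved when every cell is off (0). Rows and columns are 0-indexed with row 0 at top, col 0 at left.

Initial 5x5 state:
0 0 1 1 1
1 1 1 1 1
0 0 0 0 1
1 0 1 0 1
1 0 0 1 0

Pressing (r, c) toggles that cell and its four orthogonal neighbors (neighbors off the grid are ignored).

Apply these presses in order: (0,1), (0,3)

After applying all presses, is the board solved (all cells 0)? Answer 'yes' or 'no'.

After press 1 at (0,1):
1 1 0 1 1
1 0 1 1 1
0 0 0 0 1
1 0 1 0 1
1 0 0 1 0

After press 2 at (0,3):
1 1 1 0 0
1 0 1 0 1
0 0 0 0 1
1 0 1 0 1
1 0 0 1 0

Lights still on: 12

Answer: no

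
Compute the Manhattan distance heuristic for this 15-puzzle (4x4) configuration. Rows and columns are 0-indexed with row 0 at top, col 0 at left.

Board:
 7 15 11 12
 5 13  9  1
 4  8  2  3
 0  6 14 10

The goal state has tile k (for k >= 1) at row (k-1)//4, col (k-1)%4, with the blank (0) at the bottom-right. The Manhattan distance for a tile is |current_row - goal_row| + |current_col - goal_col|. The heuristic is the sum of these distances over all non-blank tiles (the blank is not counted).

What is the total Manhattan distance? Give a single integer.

Answer: 41

Derivation:
Tile 7: (0,0)->(1,2) = 3
Tile 15: (0,1)->(3,2) = 4
Tile 11: (0,2)->(2,2) = 2
Tile 12: (0,3)->(2,3) = 2
Tile 5: (1,0)->(1,0) = 0
Tile 13: (1,1)->(3,0) = 3
Tile 9: (1,2)->(2,0) = 3
Tile 1: (1,3)->(0,0) = 4
Tile 4: (2,0)->(0,3) = 5
Tile 8: (2,1)->(1,3) = 3
Tile 2: (2,2)->(0,1) = 3
Tile 3: (2,3)->(0,2) = 3
Tile 6: (3,1)->(1,1) = 2
Tile 14: (3,2)->(3,1) = 1
Tile 10: (3,3)->(2,1) = 3
Sum: 3 + 4 + 2 + 2 + 0 + 3 + 3 + 4 + 5 + 3 + 3 + 3 + 2 + 1 + 3 = 41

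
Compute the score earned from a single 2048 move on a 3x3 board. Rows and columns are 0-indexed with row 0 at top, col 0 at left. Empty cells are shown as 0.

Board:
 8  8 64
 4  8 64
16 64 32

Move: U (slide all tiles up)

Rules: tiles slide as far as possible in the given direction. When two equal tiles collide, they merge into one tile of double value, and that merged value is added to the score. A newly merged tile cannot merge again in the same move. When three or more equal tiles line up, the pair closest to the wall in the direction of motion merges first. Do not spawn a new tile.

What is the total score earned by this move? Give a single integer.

Answer: 144

Derivation:
Slide up:
col 0: [8, 4, 16] -> [8, 4, 16]  score +0 (running 0)
col 1: [8, 8, 64] -> [16, 64, 0]  score +16 (running 16)
col 2: [64, 64, 32] -> [128, 32, 0]  score +128 (running 144)
Board after move:
  8  16 128
  4  64  32
 16   0   0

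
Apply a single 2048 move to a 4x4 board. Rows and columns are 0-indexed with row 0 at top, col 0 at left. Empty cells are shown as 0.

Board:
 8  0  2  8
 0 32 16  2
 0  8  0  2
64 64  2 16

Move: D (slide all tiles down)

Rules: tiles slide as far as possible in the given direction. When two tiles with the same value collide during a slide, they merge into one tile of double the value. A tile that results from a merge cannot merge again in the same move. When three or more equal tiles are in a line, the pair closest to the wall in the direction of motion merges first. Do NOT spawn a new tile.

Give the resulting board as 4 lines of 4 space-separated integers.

Answer:  0  0  0  0
 0 32  2  8
 8  8 16  4
64 64  2 16

Derivation:
Slide down:
col 0: [8, 0, 0, 64] -> [0, 0, 8, 64]
col 1: [0, 32, 8, 64] -> [0, 32, 8, 64]
col 2: [2, 16, 0, 2] -> [0, 2, 16, 2]
col 3: [8, 2, 2, 16] -> [0, 8, 4, 16]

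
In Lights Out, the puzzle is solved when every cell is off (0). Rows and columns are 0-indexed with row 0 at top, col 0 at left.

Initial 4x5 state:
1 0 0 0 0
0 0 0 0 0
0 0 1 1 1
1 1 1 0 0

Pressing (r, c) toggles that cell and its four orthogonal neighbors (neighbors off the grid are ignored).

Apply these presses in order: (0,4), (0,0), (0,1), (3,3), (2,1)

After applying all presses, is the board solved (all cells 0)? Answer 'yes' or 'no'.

Answer: no

Derivation:
After press 1 at (0,4):
1 0 0 1 1
0 0 0 0 1
0 0 1 1 1
1 1 1 0 0

After press 2 at (0,0):
0 1 0 1 1
1 0 0 0 1
0 0 1 1 1
1 1 1 0 0

After press 3 at (0,1):
1 0 1 1 1
1 1 0 0 1
0 0 1 1 1
1 1 1 0 0

After press 4 at (3,3):
1 0 1 1 1
1 1 0 0 1
0 0 1 0 1
1 1 0 1 1

After press 5 at (2,1):
1 0 1 1 1
1 0 0 0 1
1 1 0 0 1
1 0 0 1 1

Lights still on: 12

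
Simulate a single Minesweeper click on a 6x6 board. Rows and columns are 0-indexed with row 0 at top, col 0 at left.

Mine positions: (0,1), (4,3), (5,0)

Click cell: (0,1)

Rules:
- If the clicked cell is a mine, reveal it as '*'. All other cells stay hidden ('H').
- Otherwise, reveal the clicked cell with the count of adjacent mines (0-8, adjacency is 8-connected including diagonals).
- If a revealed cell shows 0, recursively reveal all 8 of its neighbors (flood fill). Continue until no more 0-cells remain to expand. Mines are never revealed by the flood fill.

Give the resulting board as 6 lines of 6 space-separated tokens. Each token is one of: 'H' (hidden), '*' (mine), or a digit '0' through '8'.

H * H H H H
H H H H H H
H H H H H H
H H H H H H
H H H H H H
H H H H H H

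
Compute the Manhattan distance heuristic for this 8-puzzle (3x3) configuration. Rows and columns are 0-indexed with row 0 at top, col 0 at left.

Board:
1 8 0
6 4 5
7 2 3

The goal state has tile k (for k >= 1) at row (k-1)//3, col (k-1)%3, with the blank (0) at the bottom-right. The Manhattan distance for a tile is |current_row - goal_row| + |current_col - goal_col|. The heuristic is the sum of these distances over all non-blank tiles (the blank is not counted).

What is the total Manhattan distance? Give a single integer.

Answer: 10

Derivation:
Tile 1: (0,0)->(0,0) = 0
Tile 8: (0,1)->(2,1) = 2
Tile 6: (1,0)->(1,2) = 2
Tile 4: (1,1)->(1,0) = 1
Tile 5: (1,2)->(1,1) = 1
Tile 7: (2,0)->(2,0) = 0
Tile 2: (2,1)->(0,1) = 2
Tile 3: (2,2)->(0,2) = 2
Sum: 0 + 2 + 2 + 1 + 1 + 0 + 2 + 2 = 10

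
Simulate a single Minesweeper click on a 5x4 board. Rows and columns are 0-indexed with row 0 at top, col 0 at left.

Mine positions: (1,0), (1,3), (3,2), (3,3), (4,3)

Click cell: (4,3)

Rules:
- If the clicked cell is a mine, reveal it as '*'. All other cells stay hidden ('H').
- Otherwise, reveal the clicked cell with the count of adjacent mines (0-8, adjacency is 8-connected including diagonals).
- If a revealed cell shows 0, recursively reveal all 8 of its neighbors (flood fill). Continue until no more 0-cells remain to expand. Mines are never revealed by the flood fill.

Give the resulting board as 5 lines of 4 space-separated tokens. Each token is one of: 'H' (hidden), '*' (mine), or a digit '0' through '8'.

H H H H
H H H H
H H H H
H H H H
H H H *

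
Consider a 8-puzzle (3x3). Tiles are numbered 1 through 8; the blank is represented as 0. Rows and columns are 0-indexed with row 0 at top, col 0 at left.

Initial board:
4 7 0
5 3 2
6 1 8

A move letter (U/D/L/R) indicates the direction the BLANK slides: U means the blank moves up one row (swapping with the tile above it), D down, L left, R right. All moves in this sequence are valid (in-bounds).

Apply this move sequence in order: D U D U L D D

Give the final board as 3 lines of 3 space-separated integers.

After move 1 (D):
4 7 2
5 3 0
6 1 8

After move 2 (U):
4 7 0
5 3 2
6 1 8

After move 3 (D):
4 7 2
5 3 0
6 1 8

After move 4 (U):
4 7 0
5 3 2
6 1 8

After move 5 (L):
4 0 7
5 3 2
6 1 8

After move 6 (D):
4 3 7
5 0 2
6 1 8

After move 7 (D):
4 3 7
5 1 2
6 0 8

Answer: 4 3 7
5 1 2
6 0 8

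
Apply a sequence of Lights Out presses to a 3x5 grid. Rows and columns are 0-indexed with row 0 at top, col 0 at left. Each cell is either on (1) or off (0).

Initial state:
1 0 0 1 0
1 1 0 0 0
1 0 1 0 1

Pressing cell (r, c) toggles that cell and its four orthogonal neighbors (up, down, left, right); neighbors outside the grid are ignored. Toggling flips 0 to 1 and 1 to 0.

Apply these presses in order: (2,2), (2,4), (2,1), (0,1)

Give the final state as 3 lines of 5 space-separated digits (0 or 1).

Answer: 0 1 1 1 0
1 1 1 0 1
0 0 1 0 0

Derivation:
After press 1 at (2,2):
1 0 0 1 0
1 1 1 0 0
1 1 0 1 1

After press 2 at (2,4):
1 0 0 1 0
1 1 1 0 1
1 1 0 0 0

After press 3 at (2,1):
1 0 0 1 0
1 0 1 0 1
0 0 1 0 0

After press 4 at (0,1):
0 1 1 1 0
1 1 1 0 1
0 0 1 0 0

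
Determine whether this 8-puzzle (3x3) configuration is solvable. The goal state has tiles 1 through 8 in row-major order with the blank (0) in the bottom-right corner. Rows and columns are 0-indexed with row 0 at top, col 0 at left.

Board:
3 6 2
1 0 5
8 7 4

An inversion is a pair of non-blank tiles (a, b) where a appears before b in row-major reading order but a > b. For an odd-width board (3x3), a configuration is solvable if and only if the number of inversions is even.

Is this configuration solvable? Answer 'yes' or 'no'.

Inversions (pairs i<j in row-major order where tile[i] > tile[j] > 0): 11
11 is odd, so the puzzle is not solvable.

Answer: no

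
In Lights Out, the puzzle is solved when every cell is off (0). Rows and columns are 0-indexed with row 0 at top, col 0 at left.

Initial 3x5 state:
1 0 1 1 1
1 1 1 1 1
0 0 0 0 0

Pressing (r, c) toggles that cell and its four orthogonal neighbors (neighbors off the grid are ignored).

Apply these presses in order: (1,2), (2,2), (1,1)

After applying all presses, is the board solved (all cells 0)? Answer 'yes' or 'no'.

After press 1 at (1,2):
1 0 0 1 1
1 0 0 0 1
0 0 1 0 0

After press 2 at (2,2):
1 0 0 1 1
1 0 1 0 1
0 1 0 1 0

After press 3 at (1,1):
1 1 0 1 1
0 1 0 0 1
0 0 0 1 0

Lights still on: 7

Answer: no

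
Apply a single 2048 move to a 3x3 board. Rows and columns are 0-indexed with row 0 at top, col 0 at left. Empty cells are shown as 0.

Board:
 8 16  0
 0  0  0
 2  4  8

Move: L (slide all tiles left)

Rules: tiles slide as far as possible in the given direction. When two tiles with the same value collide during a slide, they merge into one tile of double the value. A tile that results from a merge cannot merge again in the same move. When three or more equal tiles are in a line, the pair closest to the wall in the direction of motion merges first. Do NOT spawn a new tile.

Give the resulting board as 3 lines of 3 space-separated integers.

Answer:  8 16  0
 0  0  0
 2  4  8

Derivation:
Slide left:
row 0: [8, 16, 0] -> [8, 16, 0]
row 1: [0, 0, 0] -> [0, 0, 0]
row 2: [2, 4, 8] -> [2, 4, 8]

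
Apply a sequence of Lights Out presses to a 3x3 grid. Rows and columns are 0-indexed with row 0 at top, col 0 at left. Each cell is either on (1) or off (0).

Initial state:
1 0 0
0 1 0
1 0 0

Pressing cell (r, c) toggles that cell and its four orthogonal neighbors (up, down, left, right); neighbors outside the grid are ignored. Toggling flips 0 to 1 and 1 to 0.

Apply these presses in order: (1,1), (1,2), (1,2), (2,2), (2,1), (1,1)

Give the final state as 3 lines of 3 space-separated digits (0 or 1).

After press 1 at (1,1):
1 1 0
1 0 1
1 1 0

After press 2 at (1,2):
1 1 1
1 1 0
1 1 1

After press 3 at (1,2):
1 1 0
1 0 1
1 1 0

After press 4 at (2,2):
1 1 0
1 0 0
1 0 1

After press 5 at (2,1):
1 1 0
1 1 0
0 1 0

After press 6 at (1,1):
1 0 0
0 0 1
0 0 0

Answer: 1 0 0
0 0 1
0 0 0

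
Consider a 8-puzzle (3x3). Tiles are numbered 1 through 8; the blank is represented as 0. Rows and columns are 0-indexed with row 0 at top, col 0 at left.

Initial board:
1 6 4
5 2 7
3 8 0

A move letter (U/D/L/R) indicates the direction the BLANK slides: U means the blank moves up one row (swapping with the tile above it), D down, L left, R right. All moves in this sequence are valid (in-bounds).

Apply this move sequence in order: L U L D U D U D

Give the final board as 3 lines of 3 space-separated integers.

After move 1 (L):
1 6 4
5 2 7
3 0 8

After move 2 (U):
1 6 4
5 0 7
3 2 8

After move 3 (L):
1 6 4
0 5 7
3 2 8

After move 4 (D):
1 6 4
3 5 7
0 2 8

After move 5 (U):
1 6 4
0 5 7
3 2 8

After move 6 (D):
1 6 4
3 5 7
0 2 8

After move 7 (U):
1 6 4
0 5 7
3 2 8

After move 8 (D):
1 6 4
3 5 7
0 2 8

Answer: 1 6 4
3 5 7
0 2 8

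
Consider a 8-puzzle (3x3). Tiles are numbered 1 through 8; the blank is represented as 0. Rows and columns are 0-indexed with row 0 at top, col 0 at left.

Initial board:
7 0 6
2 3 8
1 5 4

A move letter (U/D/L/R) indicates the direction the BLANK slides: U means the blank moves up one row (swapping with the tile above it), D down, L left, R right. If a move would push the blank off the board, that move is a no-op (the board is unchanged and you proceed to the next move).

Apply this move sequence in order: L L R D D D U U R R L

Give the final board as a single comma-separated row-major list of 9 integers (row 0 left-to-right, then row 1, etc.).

After move 1 (L):
0 7 6
2 3 8
1 5 4

After move 2 (L):
0 7 6
2 3 8
1 5 4

After move 3 (R):
7 0 6
2 3 8
1 5 4

After move 4 (D):
7 3 6
2 0 8
1 5 4

After move 5 (D):
7 3 6
2 5 8
1 0 4

After move 6 (D):
7 3 6
2 5 8
1 0 4

After move 7 (U):
7 3 6
2 0 8
1 5 4

After move 8 (U):
7 0 6
2 3 8
1 5 4

After move 9 (R):
7 6 0
2 3 8
1 5 4

After move 10 (R):
7 6 0
2 3 8
1 5 4

After move 11 (L):
7 0 6
2 3 8
1 5 4

Answer: 7, 0, 6, 2, 3, 8, 1, 5, 4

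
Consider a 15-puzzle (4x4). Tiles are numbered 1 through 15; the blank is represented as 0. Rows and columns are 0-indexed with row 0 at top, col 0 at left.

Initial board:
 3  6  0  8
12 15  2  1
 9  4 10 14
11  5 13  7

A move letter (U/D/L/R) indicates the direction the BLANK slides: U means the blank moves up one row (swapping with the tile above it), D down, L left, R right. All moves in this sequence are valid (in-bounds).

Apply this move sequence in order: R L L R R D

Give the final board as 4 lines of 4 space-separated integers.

Answer:  3  6  8  1
12 15  2  0
 9  4 10 14
11  5 13  7

Derivation:
After move 1 (R):
 3  6  8  0
12 15  2  1
 9  4 10 14
11  5 13  7

After move 2 (L):
 3  6  0  8
12 15  2  1
 9  4 10 14
11  5 13  7

After move 3 (L):
 3  0  6  8
12 15  2  1
 9  4 10 14
11  5 13  7

After move 4 (R):
 3  6  0  8
12 15  2  1
 9  4 10 14
11  5 13  7

After move 5 (R):
 3  6  8  0
12 15  2  1
 9  4 10 14
11  5 13  7

After move 6 (D):
 3  6  8  1
12 15  2  0
 9  4 10 14
11  5 13  7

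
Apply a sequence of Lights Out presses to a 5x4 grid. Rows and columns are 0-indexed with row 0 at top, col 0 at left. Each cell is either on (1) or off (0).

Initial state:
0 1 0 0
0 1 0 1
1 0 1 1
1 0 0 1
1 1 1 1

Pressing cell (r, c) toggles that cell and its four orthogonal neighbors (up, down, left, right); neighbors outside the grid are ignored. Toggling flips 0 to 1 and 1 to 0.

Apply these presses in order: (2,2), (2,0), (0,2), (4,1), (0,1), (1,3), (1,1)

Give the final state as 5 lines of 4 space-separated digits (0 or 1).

Answer: 1 0 0 0
0 1 0 0
0 1 0 1
0 1 1 1
0 0 0 1

Derivation:
After press 1 at (2,2):
0 1 0 0
0 1 1 1
1 1 0 0
1 0 1 1
1 1 1 1

After press 2 at (2,0):
0 1 0 0
1 1 1 1
0 0 0 0
0 0 1 1
1 1 1 1

After press 3 at (0,2):
0 0 1 1
1 1 0 1
0 0 0 0
0 0 1 1
1 1 1 1

After press 4 at (4,1):
0 0 1 1
1 1 0 1
0 0 0 0
0 1 1 1
0 0 0 1

After press 5 at (0,1):
1 1 0 1
1 0 0 1
0 0 0 0
0 1 1 1
0 0 0 1

After press 6 at (1,3):
1 1 0 0
1 0 1 0
0 0 0 1
0 1 1 1
0 0 0 1

After press 7 at (1,1):
1 0 0 0
0 1 0 0
0 1 0 1
0 1 1 1
0 0 0 1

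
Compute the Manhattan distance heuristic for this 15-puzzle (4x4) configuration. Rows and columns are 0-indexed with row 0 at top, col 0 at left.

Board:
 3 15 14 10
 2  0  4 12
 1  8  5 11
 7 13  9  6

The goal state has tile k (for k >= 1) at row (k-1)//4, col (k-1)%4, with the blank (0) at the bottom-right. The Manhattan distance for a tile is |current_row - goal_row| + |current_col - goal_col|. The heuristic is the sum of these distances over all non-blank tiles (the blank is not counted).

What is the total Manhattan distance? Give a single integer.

Tile 3: (0,0)->(0,2) = 2
Tile 15: (0,1)->(3,2) = 4
Tile 14: (0,2)->(3,1) = 4
Tile 10: (0,3)->(2,1) = 4
Tile 2: (1,0)->(0,1) = 2
Tile 4: (1,2)->(0,3) = 2
Tile 12: (1,3)->(2,3) = 1
Tile 1: (2,0)->(0,0) = 2
Tile 8: (2,1)->(1,3) = 3
Tile 5: (2,2)->(1,0) = 3
Tile 11: (2,3)->(2,2) = 1
Tile 7: (3,0)->(1,2) = 4
Tile 13: (3,1)->(3,0) = 1
Tile 9: (3,2)->(2,0) = 3
Tile 6: (3,3)->(1,1) = 4
Sum: 2 + 4 + 4 + 4 + 2 + 2 + 1 + 2 + 3 + 3 + 1 + 4 + 1 + 3 + 4 = 40

Answer: 40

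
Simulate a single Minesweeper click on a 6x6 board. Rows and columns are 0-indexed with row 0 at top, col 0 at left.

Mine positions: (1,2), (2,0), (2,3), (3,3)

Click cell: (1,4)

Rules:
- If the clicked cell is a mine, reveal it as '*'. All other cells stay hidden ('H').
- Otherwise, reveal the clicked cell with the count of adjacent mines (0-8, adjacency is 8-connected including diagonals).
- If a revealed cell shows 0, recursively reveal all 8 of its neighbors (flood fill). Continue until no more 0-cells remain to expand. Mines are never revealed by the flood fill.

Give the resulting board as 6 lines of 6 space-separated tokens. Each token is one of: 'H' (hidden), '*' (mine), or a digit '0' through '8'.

H H H H H H
H H H H 1 H
H H H H H H
H H H H H H
H H H H H H
H H H H H H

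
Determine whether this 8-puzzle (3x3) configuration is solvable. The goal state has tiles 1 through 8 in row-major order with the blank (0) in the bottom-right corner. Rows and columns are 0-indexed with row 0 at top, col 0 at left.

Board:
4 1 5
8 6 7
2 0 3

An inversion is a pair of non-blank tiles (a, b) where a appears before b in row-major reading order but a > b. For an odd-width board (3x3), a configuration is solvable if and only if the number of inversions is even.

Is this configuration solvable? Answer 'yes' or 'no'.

Answer: no

Derivation:
Inversions (pairs i<j in row-major order where tile[i] > tile[j] > 0): 13
13 is odd, so the puzzle is not solvable.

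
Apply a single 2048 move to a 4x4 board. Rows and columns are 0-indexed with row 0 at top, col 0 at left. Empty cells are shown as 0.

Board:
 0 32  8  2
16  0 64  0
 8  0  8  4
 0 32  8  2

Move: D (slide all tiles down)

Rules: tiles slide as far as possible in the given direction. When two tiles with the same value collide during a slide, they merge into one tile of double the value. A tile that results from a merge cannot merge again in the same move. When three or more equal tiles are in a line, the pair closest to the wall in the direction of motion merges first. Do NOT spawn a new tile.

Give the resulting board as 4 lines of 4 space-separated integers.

Answer:  0  0  0  0
 0  0  8  2
16  0 64  4
 8 64 16  2

Derivation:
Slide down:
col 0: [0, 16, 8, 0] -> [0, 0, 16, 8]
col 1: [32, 0, 0, 32] -> [0, 0, 0, 64]
col 2: [8, 64, 8, 8] -> [0, 8, 64, 16]
col 3: [2, 0, 4, 2] -> [0, 2, 4, 2]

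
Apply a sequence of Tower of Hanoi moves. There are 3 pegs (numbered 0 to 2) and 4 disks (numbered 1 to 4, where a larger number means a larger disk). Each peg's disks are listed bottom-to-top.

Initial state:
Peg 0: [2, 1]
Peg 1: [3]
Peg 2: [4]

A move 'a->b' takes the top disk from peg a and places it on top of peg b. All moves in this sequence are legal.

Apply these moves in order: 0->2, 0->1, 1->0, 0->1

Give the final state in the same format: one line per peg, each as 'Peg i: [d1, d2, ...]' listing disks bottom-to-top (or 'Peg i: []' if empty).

Answer: Peg 0: []
Peg 1: [3, 2]
Peg 2: [4, 1]

Derivation:
After move 1 (0->2):
Peg 0: [2]
Peg 1: [3]
Peg 2: [4, 1]

After move 2 (0->1):
Peg 0: []
Peg 1: [3, 2]
Peg 2: [4, 1]

After move 3 (1->0):
Peg 0: [2]
Peg 1: [3]
Peg 2: [4, 1]

After move 4 (0->1):
Peg 0: []
Peg 1: [3, 2]
Peg 2: [4, 1]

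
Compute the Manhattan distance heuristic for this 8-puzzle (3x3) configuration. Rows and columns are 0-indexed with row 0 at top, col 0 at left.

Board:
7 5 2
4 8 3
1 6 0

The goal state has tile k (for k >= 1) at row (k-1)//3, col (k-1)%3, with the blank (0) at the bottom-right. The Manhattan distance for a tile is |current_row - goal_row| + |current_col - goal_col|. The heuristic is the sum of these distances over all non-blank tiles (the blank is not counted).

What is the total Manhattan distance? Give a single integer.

Tile 7: at (0,0), goal (2,0), distance |0-2|+|0-0| = 2
Tile 5: at (0,1), goal (1,1), distance |0-1|+|1-1| = 1
Tile 2: at (0,2), goal (0,1), distance |0-0|+|2-1| = 1
Tile 4: at (1,0), goal (1,0), distance |1-1|+|0-0| = 0
Tile 8: at (1,1), goal (2,1), distance |1-2|+|1-1| = 1
Tile 3: at (1,2), goal (0,2), distance |1-0|+|2-2| = 1
Tile 1: at (2,0), goal (0,0), distance |2-0|+|0-0| = 2
Tile 6: at (2,1), goal (1,2), distance |2-1|+|1-2| = 2
Sum: 2 + 1 + 1 + 0 + 1 + 1 + 2 + 2 = 10

Answer: 10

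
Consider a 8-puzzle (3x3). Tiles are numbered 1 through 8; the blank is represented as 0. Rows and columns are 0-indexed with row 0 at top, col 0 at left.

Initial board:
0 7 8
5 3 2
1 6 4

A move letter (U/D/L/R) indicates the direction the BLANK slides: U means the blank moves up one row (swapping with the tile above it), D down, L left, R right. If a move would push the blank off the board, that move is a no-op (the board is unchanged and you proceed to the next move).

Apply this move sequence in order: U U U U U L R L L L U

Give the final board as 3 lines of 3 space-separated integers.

After move 1 (U):
0 7 8
5 3 2
1 6 4

After move 2 (U):
0 7 8
5 3 2
1 6 4

After move 3 (U):
0 7 8
5 3 2
1 6 4

After move 4 (U):
0 7 8
5 3 2
1 6 4

After move 5 (U):
0 7 8
5 3 2
1 6 4

After move 6 (L):
0 7 8
5 3 2
1 6 4

After move 7 (R):
7 0 8
5 3 2
1 6 4

After move 8 (L):
0 7 8
5 3 2
1 6 4

After move 9 (L):
0 7 8
5 3 2
1 6 4

After move 10 (L):
0 7 8
5 3 2
1 6 4

After move 11 (U):
0 7 8
5 3 2
1 6 4

Answer: 0 7 8
5 3 2
1 6 4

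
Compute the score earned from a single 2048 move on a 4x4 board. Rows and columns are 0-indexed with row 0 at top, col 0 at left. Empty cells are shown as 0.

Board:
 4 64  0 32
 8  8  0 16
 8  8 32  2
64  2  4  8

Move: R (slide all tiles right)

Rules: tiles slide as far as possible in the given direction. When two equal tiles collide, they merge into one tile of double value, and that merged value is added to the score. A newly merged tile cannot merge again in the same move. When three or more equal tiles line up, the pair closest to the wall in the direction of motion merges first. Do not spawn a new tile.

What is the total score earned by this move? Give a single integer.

Slide right:
row 0: [4, 64, 0, 32] -> [0, 4, 64, 32]  score +0 (running 0)
row 1: [8, 8, 0, 16] -> [0, 0, 16, 16]  score +16 (running 16)
row 2: [8, 8, 32, 2] -> [0, 16, 32, 2]  score +16 (running 32)
row 3: [64, 2, 4, 8] -> [64, 2, 4, 8]  score +0 (running 32)
Board after move:
 0  4 64 32
 0  0 16 16
 0 16 32  2
64  2  4  8

Answer: 32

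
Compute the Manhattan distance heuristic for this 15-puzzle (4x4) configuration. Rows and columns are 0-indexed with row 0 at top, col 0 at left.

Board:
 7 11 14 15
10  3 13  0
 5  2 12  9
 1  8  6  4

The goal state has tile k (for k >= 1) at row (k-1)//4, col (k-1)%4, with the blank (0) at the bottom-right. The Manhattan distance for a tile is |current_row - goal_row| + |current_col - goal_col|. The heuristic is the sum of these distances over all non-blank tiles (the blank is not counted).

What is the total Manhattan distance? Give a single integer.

Tile 7: (0,0)->(1,2) = 3
Tile 11: (0,1)->(2,2) = 3
Tile 14: (0,2)->(3,1) = 4
Tile 15: (0,3)->(3,2) = 4
Tile 10: (1,0)->(2,1) = 2
Tile 3: (1,1)->(0,2) = 2
Tile 13: (1,2)->(3,0) = 4
Tile 5: (2,0)->(1,0) = 1
Tile 2: (2,1)->(0,1) = 2
Tile 12: (2,2)->(2,3) = 1
Tile 9: (2,3)->(2,0) = 3
Tile 1: (3,0)->(0,0) = 3
Tile 8: (3,1)->(1,3) = 4
Tile 6: (3,2)->(1,1) = 3
Tile 4: (3,3)->(0,3) = 3
Sum: 3 + 3 + 4 + 4 + 2 + 2 + 4 + 1 + 2 + 1 + 3 + 3 + 4 + 3 + 3 = 42

Answer: 42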